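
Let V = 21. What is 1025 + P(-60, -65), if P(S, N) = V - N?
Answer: 1111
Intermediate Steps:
P(S, N) = 21 - N
1025 + P(-60, -65) = 1025 + (21 - 1*(-65)) = 1025 + (21 + 65) = 1025 + 86 = 1111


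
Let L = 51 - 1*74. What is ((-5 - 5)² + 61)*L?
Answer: -3703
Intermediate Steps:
L = -23 (L = 51 - 74 = -23)
((-5 - 5)² + 61)*L = ((-5 - 5)² + 61)*(-23) = ((-10)² + 61)*(-23) = (100 + 61)*(-23) = 161*(-23) = -3703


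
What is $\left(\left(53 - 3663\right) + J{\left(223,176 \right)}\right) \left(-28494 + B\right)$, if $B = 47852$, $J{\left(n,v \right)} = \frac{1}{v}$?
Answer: $- \frac{6149639761}{88} \approx -6.9882 \cdot 10^{7}$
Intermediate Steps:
$\left(\left(53 - 3663\right) + J{\left(223,176 \right)}\right) \left(-28494 + B\right) = \left(\left(53 - 3663\right) + \frac{1}{176}\right) \left(-28494 + 47852\right) = \left(\left(53 - 3663\right) + \frac{1}{176}\right) 19358 = \left(-3610 + \frac{1}{176}\right) 19358 = \left(- \frac{635359}{176}\right) 19358 = - \frac{6149639761}{88}$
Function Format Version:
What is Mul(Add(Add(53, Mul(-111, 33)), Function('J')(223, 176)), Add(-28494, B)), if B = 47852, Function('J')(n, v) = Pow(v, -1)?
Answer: Rational(-6149639761, 88) ≈ -6.9882e+7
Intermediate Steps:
Mul(Add(Add(53, Mul(-111, 33)), Function('J')(223, 176)), Add(-28494, B)) = Mul(Add(Add(53, Mul(-111, 33)), Pow(176, -1)), Add(-28494, 47852)) = Mul(Add(Add(53, -3663), Rational(1, 176)), 19358) = Mul(Add(-3610, Rational(1, 176)), 19358) = Mul(Rational(-635359, 176), 19358) = Rational(-6149639761, 88)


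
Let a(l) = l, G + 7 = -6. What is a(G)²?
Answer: 169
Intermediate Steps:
G = -13 (G = -7 - 6 = -13)
a(G)² = (-13)² = 169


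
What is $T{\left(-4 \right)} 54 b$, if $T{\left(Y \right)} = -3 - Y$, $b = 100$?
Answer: $5400$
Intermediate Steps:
$T{\left(-4 \right)} 54 b = \left(-3 - -4\right) 54 \cdot 100 = \left(-3 + 4\right) 54 \cdot 100 = 1 \cdot 54 \cdot 100 = 54 \cdot 100 = 5400$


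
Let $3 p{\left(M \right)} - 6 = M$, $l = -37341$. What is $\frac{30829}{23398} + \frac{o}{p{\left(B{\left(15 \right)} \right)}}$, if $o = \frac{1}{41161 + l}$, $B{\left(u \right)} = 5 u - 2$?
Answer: $\frac{4651822907}{3530524220} \approx 1.3176$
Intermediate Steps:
$B{\left(u \right)} = -2 + 5 u$
$o = \frac{1}{3820}$ ($o = \frac{1}{41161 - 37341} = \frac{1}{3820} \approx 0.00026178$)
$p{\left(M \right)} = 2 + \frac{M}{3}$
$\frac{30829}{23398} + \frac{o}{p{\left(B{\left(15 \right)} \right)}} = \frac{30829}{23398} + \frac{1}{3820 \left(2 + \frac{-2 + 5 \cdot 15}{3}\right)} = 30829 \cdot \frac{1}{23398} + \frac{1}{3820 \left(2 + \frac{-2 + 75}{3}\right)} = \frac{30829}{23398} + \frac{1}{3820 \left(2 + \frac{1}{3} \cdot 73\right)} = \frac{30829}{23398} + \frac{1}{3820 \left(2 + \frac{73}{3}\right)} = \frac{30829}{23398} + \frac{1}{3820 \cdot \frac{79}{3}} = \frac{30829}{23398} + \frac{1}{3820} \cdot \frac{3}{79} = \frac{30829}{23398} + \frac{3}{301780} = \frac{4651822907}{3530524220}$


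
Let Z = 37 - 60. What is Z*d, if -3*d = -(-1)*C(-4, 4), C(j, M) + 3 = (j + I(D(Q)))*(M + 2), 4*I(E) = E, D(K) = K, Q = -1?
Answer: -437/2 ≈ -218.50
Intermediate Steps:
I(E) = E/4
Z = -23
C(j, M) = -3 + (2 + M)*(-¼ + j) (C(j, M) = -3 + (j + (¼)*(-1))*(M + 2) = -3 + (j - ¼)*(2 + M) = -3 + (-¼ + j)*(2 + M) = -3 + (2 + M)*(-¼ + j))
d = 19/2 (d = -(-1)*(-(-7/2 + 2*(-4) - ¼*4 + 4*(-4)))/3 = -(-1)*(-(-7/2 - 8 - 1 - 16))/3 = -(-1)*(-1*(-57/2))/3 = -(-1)*57/(3*2) = -⅓*(-57/2) = 19/2 ≈ 9.5000)
Z*d = -23*19/2 = -437/2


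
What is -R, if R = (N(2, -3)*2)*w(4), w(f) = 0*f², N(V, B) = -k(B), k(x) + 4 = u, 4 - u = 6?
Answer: 0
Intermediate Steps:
u = -2 (u = 4 - 1*6 = 4 - 6 = -2)
k(x) = -6 (k(x) = -4 - 2 = -6)
N(V, B) = 6 (N(V, B) = -1*(-6) = 6)
w(f) = 0
R = 0 (R = (6*2)*0 = 12*0 = 0)
-R = -1*0 = 0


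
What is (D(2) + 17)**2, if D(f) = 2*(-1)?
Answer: 225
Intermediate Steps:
D(f) = -2
(D(2) + 17)**2 = (-2 + 17)**2 = 15**2 = 225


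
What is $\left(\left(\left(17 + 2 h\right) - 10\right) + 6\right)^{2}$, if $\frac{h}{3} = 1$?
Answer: $361$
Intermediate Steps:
$h = 3$ ($h = 3 \cdot 1 = 3$)
$\left(\left(\left(17 + 2 h\right) - 10\right) + 6\right)^{2} = \left(\left(\left(17 + 2 \cdot 3\right) - 10\right) + 6\right)^{2} = \left(\left(\left(17 + 6\right) - 10\right) + 6\right)^{2} = \left(\left(23 - 10\right) + 6\right)^{2} = \left(13 + 6\right)^{2} = 19^{2} = 361$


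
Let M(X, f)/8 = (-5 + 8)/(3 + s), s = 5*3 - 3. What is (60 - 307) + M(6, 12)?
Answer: -1227/5 ≈ -245.40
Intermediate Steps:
s = 12 (s = 15 - 3 = 12)
M(X, f) = 8/5 (M(X, f) = 8*((-5 + 8)/(3 + 12)) = 8*(3/15) = 8*(3*(1/15)) = 8*(⅕) = 8/5)
(60 - 307) + M(6, 12) = (60 - 307) + 8/5 = -247 + 8/5 = -1227/5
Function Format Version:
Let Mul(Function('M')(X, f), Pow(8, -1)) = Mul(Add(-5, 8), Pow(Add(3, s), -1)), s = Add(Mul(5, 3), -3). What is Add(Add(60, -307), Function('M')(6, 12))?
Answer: Rational(-1227, 5) ≈ -245.40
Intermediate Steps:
s = 12 (s = Add(15, -3) = 12)
Function('M')(X, f) = Rational(8, 5) (Function('M')(X, f) = Mul(8, Mul(Add(-5, 8), Pow(Add(3, 12), -1))) = Mul(8, Mul(3, Pow(15, -1))) = Mul(8, Mul(3, Rational(1, 15))) = Mul(8, Rational(1, 5)) = Rational(8, 5))
Add(Add(60, -307), Function('M')(6, 12)) = Add(Add(60, -307), Rational(8, 5)) = Add(-247, Rational(8, 5)) = Rational(-1227, 5)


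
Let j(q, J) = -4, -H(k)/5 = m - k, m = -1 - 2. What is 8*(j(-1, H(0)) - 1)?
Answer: -40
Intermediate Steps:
m = -3
H(k) = 15 + 5*k (H(k) = -5*(-3 - k) = 15 + 5*k)
8*(j(-1, H(0)) - 1) = 8*(-4 - 1) = 8*(-5) = -40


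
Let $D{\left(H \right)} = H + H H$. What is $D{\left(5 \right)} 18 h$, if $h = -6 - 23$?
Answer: $-15660$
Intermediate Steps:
$h = -29$ ($h = -6 - 23 = -29$)
$D{\left(H \right)} = H + H^{2}$
$D{\left(5 \right)} 18 h = 5 \left(1 + 5\right) 18 \left(-29\right) = 5 \cdot 6 \cdot 18 \left(-29\right) = 30 \cdot 18 \left(-29\right) = 540 \left(-29\right) = -15660$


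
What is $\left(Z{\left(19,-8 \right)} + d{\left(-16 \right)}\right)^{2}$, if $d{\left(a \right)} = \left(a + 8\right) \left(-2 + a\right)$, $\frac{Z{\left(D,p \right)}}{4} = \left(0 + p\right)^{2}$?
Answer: $160000$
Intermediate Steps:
$Z{\left(D,p \right)} = 4 p^{2}$ ($Z{\left(D,p \right)} = 4 \left(0 + p\right)^{2} = 4 p^{2}$)
$d{\left(a \right)} = \left(-2 + a\right) \left(8 + a\right)$ ($d{\left(a \right)} = \left(8 + a\right) \left(-2 + a\right) = \left(-2 + a\right) \left(8 + a\right)$)
$\left(Z{\left(19,-8 \right)} + d{\left(-16 \right)}\right)^{2} = \left(4 \left(-8\right)^{2} + \left(-16 + \left(-16\right)^{2} + 6 \left(-16\right)\right)\right)^{2} = \left(4 \cdot 64 - -144\right)^{2} = \left(256 + 144\right)^{2} = 400^{2} = 160000$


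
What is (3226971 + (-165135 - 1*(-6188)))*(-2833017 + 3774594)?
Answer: 2888780833848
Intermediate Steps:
(3226971 + (-165135 - 1*(-6188)))*(-2833017 + 3774594) = (3226971 + (-165135 + 6188))*941577 = (3226971 - 158947)*941577 = 3068024*941577 = 2888780833848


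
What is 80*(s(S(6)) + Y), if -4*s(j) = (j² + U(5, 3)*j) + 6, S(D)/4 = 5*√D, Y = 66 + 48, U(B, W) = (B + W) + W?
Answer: -39000 - 4400*√6 ≈ -49778.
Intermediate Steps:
U(B, W) = B + 2*W
Y = 114
S(D) = 20*√D (S(D) = 4*(5*√D) = 20*√D)
s(j) = -3/2 - 11*j/4 - j²/4 (s(j) = -((j² + (5 + 2*3)*j) + 6)/4 = -((j² + (5 + 6)*j) + 6)/4 = -((j² + 11*j) + 6)/4 = -(6 + j² + 11*j)/4 = -3/2 - 11*j/4 - j²/4)
80*(s(S(6)) + Y) = 80*((-3/2 - 55*√6 - (20*√6)²/4) + 114) = 80*((-3/2 - 55*√6 - ¼*2400) + 114) = 80*((-3/2 - 55*√6 - 600) + 114) = 80*((-1203/2 - 55*√6) + 114) = 80*(-975/2 - 55*√6) = -39000 - 4400*√6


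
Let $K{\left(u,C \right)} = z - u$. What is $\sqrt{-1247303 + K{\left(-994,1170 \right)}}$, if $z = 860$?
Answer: $i \sqrt{1245449} \approx 1116.0 i$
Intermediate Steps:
$K{\left(u,C \right)} = 860 - u$
$\sqrt{-1247303 + K{\left(-994,1170 \right)}} = \sqrt{-1247303 + \left(860 - -994\right)} = \sqrt{-1247303 + \left(860 + 994\right)} = \sqrt{-1247303 + 1854} = \sqrt{-1245449} = i \sqrt{1245449}$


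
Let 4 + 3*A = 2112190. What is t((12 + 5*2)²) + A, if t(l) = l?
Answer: 704546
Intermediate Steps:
A = 704062 (A = -4/3 + (⅓)*2112190 = -4/3 + 2112190/3 = 704062)
t((12 + 5*2)²) + A = (12 + 5*2)² + 704062 = (12 + 10)² + 704062 = 22² + 704062 = 484 + 704062 = 704546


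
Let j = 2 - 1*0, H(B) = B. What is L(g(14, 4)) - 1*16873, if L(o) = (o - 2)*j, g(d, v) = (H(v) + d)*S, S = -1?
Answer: -16913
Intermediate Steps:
j = 2 (j = 2 + 0 = 2)
g(d, v) = -d - v (g(d, v) = (v + d)*(-1) = (d + v)*(-1) = -d - v)
L(o) = -4 + 2*o (L(o) = (o - 2)*2 = (-2 + o)*2 = -4 + 2*o)
L(g(14, 4)) - 1*16873 = (-4 + 2*(-1*14 - 1*4)) - 1*16873 = (-4 + 2*(-14 - 4)) - 16873 = (-4 + 2*(-18)) - 16873 = (-4 - 36) - 16873 = -40 - 16873 = -16913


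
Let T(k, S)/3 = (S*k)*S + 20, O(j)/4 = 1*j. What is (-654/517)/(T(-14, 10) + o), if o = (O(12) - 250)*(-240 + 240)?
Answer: 109/356730 ≈ 0.00030555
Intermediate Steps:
O(j) = 4*j (O(j) = 4*(1*j) = 4*j)
T(k, S) = 60 + 3*k*S**2 (T(k, S) = 3*((S*k)*S + 20) = 3*(k*S**2 + 20) = 3*(20 + k*S**2) = 60 + 3*k*S**2)
o = 0 (o = (4*12 - 250)*(-240 + 240) = (48 - 250)*0 = -202*0 = 0)
(-654/517)/(T(-14, 10) + o) = (-654/517)/((60 + 3*(-14)*10**2) + 0) = (-654*1/517)/((60 + 3*(-14)*100) + 0) = -654/(517*((60 - 4200) + 0)) = -654/(517*(-4140 + 0)) = -654/517/(-4140) = -654/517*(-1/4140) = 109/356730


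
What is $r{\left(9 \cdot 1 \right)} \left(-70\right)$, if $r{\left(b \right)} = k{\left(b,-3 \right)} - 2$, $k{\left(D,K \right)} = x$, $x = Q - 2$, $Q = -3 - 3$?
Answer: $700$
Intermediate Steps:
$Q = -6$
$x = -8$ ($x = -6 - 2 = -8$)
$k{\left(D,K \right)} = -8$
$r{\left(b \right)} = -10$ ($r{\left(b \right)} = -8 - 2 = -10$)
$r{\left(9 \cdot 1 \right)} \left(-70\right) = \left(-10\right) \left(-70\right) = 700$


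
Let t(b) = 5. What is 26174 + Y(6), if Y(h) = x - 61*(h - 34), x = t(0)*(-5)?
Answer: 27857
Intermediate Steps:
x = -25 (x = 5*(-5) = -25)
Y(h) = 2049 - 61*h (Y(h) = -25 - 61*(h - 34) = -25 - 61*(-34 + h) = -25 - (-2074 + 61*h) = -25 + (2074 - 61*h) = 2049 - 61*h)
26174 + Y(6) = 26174 + (2049 - 61*6) = 26174 + (2049 - 366) = 26174 + 1683 = 27857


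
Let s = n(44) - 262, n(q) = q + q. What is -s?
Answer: 174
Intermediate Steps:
n(q) = 2*q
s = -174 (s = 2*44 - 262 = 88 - 262 = -174)
-s = -1*(-174) = 174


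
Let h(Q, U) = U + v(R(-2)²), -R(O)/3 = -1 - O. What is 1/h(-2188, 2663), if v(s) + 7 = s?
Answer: 1/2665 ≈ 0.00037523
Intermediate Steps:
R(O) = 3 + 3*O (R(O) = -3*(-1 - O) = 3 + 3*O)
v(s) = -7 + s
h(Q, U) = 2 + U (h(Q, U) = U + (-7 + (3 + 3*(-2))²) = U + (-7 + (3 - 6)²) = U + (-7 + (-3)²) = U + (-7 + 9) = U + 2 = 2 + U)
1/h(-2188, 2663) = 1/(2 + 2663) = 1/2665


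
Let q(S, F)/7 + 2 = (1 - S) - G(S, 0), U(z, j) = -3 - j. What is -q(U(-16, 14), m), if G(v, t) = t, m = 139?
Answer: -112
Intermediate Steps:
q(S, F) = -7 - 7*S (q(S, F) = -14 + 7*((1 - S) - 1*0) = -14 + 7*((1 - S) + 0) = -14 + 7*(1 - S) = -14 + (7 - 7*S) = -7 - 7*S)
-q(U(-16, 14), m) = -(-7 - 7*(-3 - 1*14)) = -(-7 - 7*(-3 - 14)) = -(-7 - 7*(-17)) = -(-7 + 119) = -1*112 = -112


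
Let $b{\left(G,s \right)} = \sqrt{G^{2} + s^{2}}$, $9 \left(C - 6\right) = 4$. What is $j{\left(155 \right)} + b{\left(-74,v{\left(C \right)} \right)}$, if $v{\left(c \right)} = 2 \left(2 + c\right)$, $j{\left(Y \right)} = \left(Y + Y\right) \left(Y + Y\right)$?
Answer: $96100 + \frac{2 \sqrt{116665}}{9} \approx 96176.0$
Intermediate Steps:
$j{\left(Y \right)} = 4 Y^{2}$ ($j{\left(Y \right)} = 2 Y 2 Y = 4 Y^{2}$)
$C = \frac{58}{9}$ ($C = 6 + \frac{1}{9} \cdot 4 = 6 + \frac{4}{9} = \frac{58}{9} \approx 6.4444$)
$v{\left(c \right)} = 4 + 2 c$
$j{\left(155 \right)} + b{\left(-74,v{\left(C \right)} \right)} = 4 \cdot 155^{2} + \sqrt{\left(-74\right)^{2} + \left(4 + 2 \cdot \frac{58}{9}\right)^{2}} = 4 \cdot 24025 + \sqrt{5476 + \left(4 + \frac{116}{9}\right)^{2}} = 96100 + \sqrt{5476 + \left(\frac{152}{9}\right)^{2}} = 96100 + \sqrt{5476 + \frac{23104}{81}} = 96100 + \sqrt{\frac{466660}{81}} = 96100 + \frac{2 \sqrt{116665}}{9}$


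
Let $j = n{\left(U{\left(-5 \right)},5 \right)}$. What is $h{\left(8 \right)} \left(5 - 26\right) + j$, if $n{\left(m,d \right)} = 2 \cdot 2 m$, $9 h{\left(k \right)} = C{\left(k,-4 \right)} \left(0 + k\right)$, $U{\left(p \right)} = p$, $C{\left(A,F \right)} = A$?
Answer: $- \frac{508}{3} \approx -169.33$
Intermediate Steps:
$h{\left(k \right)} = \frac{k^{2}}{9}$ ($h{\left(k \right)} = \frac{k \left(0 + k\right)}{9} = \frac{k k}{9} = \frac{k^{2}}{9}$)
$n{\left(m,d \right)} = 4 m$
$j = -20$ ($j = 4 \left(-5\right) = -20$)
$h{\left(8 \right)} \left(5 - 26\right) + j = \frac{8^{2}}{9} \left(5 - 26\right) - 20 = \frac{1}{9} \cdot 64 \left(5 - 26\right) - 20 = \frac{64}{9} \left(-21\right) - 20 = - \frac{448}{3} - 20 = - \frac{508}{3}$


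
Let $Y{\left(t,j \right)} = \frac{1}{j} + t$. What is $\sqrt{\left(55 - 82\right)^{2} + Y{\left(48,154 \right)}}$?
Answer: $\frac{\sqrt{18427486}}{154} \approx 27.875$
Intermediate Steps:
$Y{\left(t,j \right)} = t + \frac{1}{j}$
$\sqrt{\left(55 - 82\right)^{2} + Y{\left(48,154 \right)}} = \sqrt{\left(55 - 82\right)^{2} + \left(48 + \frac{1}{154}\right)} = \sqrt{\left(-27\right)^{2} + \left(48 + \frac{1}{154}\right)} = \sqrt{729 + \frac{7393}{154}} = \sqrt{\frac{119659}{154}} = \frac{\sqrt{18427486}}{154}$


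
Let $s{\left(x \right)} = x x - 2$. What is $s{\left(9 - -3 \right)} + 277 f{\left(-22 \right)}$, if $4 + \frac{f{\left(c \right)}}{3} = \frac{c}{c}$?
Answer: $-2351$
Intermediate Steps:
$s{\left(x \right)} = -2 + x^{2}$ ($s{\left(x \right)} = x^{2} - 2 = -2 + x^{2}$)
$f{\left(c \right)} = -9$ ($f{\left(c \right)} = -12 + 3 \frac{c}{c} = -12 + 3 \cdot 1 = -12 + 3 = -9$)
$s{\left(9 - -3 \right)} + 277 f{\left(-22 \right)} = \left(-2 + \left(9 - -3\right)^{2}\right) + 277 \left(-9\right) = \left(-2 + \left(9 + 3\right)^{2}\right) - 2493 = \left(-2 + 12^{2}\right) - 2493 = \left(-2 + 144\right) - 2493 = 142 - 2493 = -2351$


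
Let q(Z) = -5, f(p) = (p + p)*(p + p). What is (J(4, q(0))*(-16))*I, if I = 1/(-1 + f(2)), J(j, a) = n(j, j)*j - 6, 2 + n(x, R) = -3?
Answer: 416/15 ≈ 27.733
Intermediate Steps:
n(x, R) = -5 (n(x, R) = -2 - 3 = -5)
f(p) = 4*p² (f(p) = (2*p)*(2*p) = 4*p²)
J(j, a) = -6 - 5*j (J(j, a) = -5*j - 6 = -6 - 5*j)
I = 1/15 (I = 1/(-1 + 4*2²) = 1/(-1 + 4*4) = 1/(-1 + 16) = 1/15 ≈ 0.066667)
(J(4, q(0))*(-16))*I = ((-6 - 5*4)*(-16))*(1/15) = ((-6 - 20)*(-16))*(1/15) = -26*(-16)*(1/15) = 416*(1/15) = 416/15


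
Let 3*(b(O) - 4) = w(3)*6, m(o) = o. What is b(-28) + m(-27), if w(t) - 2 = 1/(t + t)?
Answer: -56/3 ≈ -18.667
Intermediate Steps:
w(t) = 2 + 1/(2*t) (w(t) = 2 + 1/(t + t) = 2 + 1/(2*t))
b(O) = 25/3 (b(O) = 4 + ((2 + (½)/3)*6)/3 = 4 + ((2 + (½)*(⅓))*6)/3 = 4 + ((2 + ⅙)*6)/3 = 4 + ((13/6)*6)/3 = 4 + (⅓)*13 = 4 + 13/3 = 25/3)
b(-28) + m(-27) = 25/3 - 27 = -56/3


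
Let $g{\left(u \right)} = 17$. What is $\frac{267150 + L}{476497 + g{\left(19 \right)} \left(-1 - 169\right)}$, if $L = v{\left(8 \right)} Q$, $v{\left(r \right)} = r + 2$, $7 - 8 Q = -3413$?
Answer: $\frac{90475}{157869} \approx 0.5731$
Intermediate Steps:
$Q = \frac{855}{2}$ ($Q = \frac{7}{8} - - \frac{3413}{8} = \frac{7}{8} + \frac{3413}{8} = \frac{855}{2} \approx 427.5$)
$v{\left(r \right)} = 2 + r$
$L = 4275$ ($L = \left(2 + 8\right) \frac{855}{2} = 10 \cdot \frac{855}{2} = 4275$)
$\frac{267150 + L}{476497 + g{\left(19 \right)} \left(-1 - 169\right)} = \frac{267150 + 4275}{476497 + 17 \left(-1 - 169\right)} = \frac{271425}{476497 + 17 \left(-170\right)} = \frac{271425}{476497 - 2890} = \frac{271425}{473607} = 271425 \cdot \frac{1}{473607} = \frac{90475}{157869}$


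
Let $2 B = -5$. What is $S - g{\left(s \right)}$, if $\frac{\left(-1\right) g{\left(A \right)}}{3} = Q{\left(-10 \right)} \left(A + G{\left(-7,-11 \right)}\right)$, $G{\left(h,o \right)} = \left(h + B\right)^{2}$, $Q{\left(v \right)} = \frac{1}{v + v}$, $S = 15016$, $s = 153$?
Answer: $\frac{1198361}{80} \approx 14980.0$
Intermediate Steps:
$B = - \frac{5}{2}$ ($B = \frac{1}{2} \left(-5\right) = - \frac{5}{2} \approx -2.5$)
$Q{\left(v \right)} = \frac{1}{2 v}$
$G{\left(h,o \right)} = \left(- \frac{5}{2} + h\right)^{2}$ ($G{\left(h,o \right)} = \left(h - \frac{5}{2}\right)^{2} = \left(- \frac{5}{2} + h\right)^{2}$)
$g{\left(A \right)} = \frac{1083}{80} + \frac{3 A}{20}$ ($g{\left(A \right)} = - 3 \frac{1}{2 \left(-10\right)} \left(A + \frac{\left(-5 + 2 \left(-7\right)\right)^{2}}{4}\right) = - 3 \cdot \frac{1}{2} \left(- \frac{1}{10}\right) \left(A + \frac{\left(-5 - 14\right)^{2}}{4}\right) = - 3 \left(- \frac{A + \frac{\left(-19\right)^{2}}{4}}{20}\right) = - 3 \left(- \frac{A + \frac{1}{4} \cdot 361}{20}\right) = - 3 \left(- \frac{A + \frac{361}{4}}{20}\right) = - 3 \left(- \frac{\frac{361}{4} + A}{20}\right) = - 3 \left(- \frac{361}{80} - \frac{A}{20}\right) = \frac{1083}{80} + \frac{3 A}{20}$)
$S - g{\left(s \right)} = 15016 - \left(\frac{1083}{80} + \frac{3}{20} \cdot 153\right) = 15016 - \left(\frac{1083}{80} + \frac{459}{20}\right) = 15016 - \frac{2919}{80} = \frac{1198361}{80}$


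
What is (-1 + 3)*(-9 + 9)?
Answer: 0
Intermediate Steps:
(-1 + 3)*(-9 + 9) = 2*0 = 0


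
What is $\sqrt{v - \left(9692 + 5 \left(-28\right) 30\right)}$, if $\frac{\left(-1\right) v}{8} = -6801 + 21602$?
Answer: $10 i \sqrt{1239} \approx 351.99 i$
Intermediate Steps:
$v = -118408$ ($v = - 8 \left(-6801 + 21602\right) = \left(-8\right) 14801 = -118408$)
$\sqrt{v - \left(9692 + 5 \left(-28\right) 30\right)} = \sqrt{-118408 - \left(9692 + 5 \left(-28\right) 30\right)} = \sqrt{-118408 - \left(9692 - 4200\right)} = \sqrt{-118408 - 5492} = \sqrt{-123900} = 10 i \sqrt{1239}$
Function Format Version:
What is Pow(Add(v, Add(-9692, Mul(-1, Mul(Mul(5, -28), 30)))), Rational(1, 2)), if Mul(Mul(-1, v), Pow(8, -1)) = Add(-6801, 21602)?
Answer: Mul(10, I, Pow(1239, Rational(1, 2))) ≈ Mul(351.99, I)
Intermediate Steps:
v = -118408 (v = Mul(-8, Add(-6801, 21602)) = Mul(-8, 14801) = -118408)
Pow(Add(v, Add(-9692, Mul(-1, Mul(Mul(5, -28), 30)))), Rational(1, 2)) = Pow(Add(-118408, Add(-9692, Mul(-1, Mul(Mul(5, -28), 30)))), Rational(1, 2)) = Pow(Add(-118408, Add(-9692, Mul(-1, Mul(-140, 30)))), Rational(1, 2)) = Pow(Add(-118408, Add(-9692, Mul(-1, -4200))), Rational(1, 2)) = Pow(Add(-118408, Add(-9692, 4200)), Rational(1, 2)) = Pow(Add(-118408, -5492), Rational(1, 2)) = Pow(-123900, Rational(1, 2)) = Mul(10, I, Pow(1239, Rational(1, 2)))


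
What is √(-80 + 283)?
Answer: √203 ≈ 14.248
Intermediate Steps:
√(-80 + 283) = √203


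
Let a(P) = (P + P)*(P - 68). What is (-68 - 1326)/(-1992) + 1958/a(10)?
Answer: -71353/72210 ≈ -0.98813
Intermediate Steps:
a(P) = 2*P*(-68 + P) (a(P) = (2*P)*(-68 + P) = 2*P*(-68 + P))
(-68 - 1326)/(-1992) + 1958/a(10) = (-68 - 1326)/(-1992) + 1958/((2*10*(-68 + 10))) = -1394*(-1/1992) + 1958/((2*10*(-58))) = 697/996 + 1958/(-1160) = 697/996 + 1958*(-1/1160) = 697/996 - 979/580 = -71353/72210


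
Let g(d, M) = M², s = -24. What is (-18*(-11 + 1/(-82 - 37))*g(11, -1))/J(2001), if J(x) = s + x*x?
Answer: 7860/158824421 ≈ 4.9489e-5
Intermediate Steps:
J(x) = -24 + x² (J(x) = -24 + x*x = -24 + x²)
(-18*(-11 + 1/(-82 - 37))*g(11, -1))/J(2001) = (-18*(-11 + 1/(-82 - 37))*(-1)²)/(-24 + 2001²) = (-18*(-11 + 1/(-119)))/(-24 + 4004001) = -18*(-11 - 1/119)/4003977 = -(-23580)/119*(1/4003977) = -18*(-1310/119)*(1/4003977) = (23580/119)*(1/4003977) = 7860/158824421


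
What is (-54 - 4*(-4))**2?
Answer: 1444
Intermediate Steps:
(-54 - 4*(-4))**2 = (-54 + 16)**2 = (-38)**2 = 1444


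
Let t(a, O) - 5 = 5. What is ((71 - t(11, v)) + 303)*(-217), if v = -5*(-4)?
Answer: -78988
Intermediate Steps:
v = 20
t(a, O) = 10 (t(a, O) = 5 + 5 = 10)
((71 - t(11, v)) + 303)*(-217) = ((71 - 1*10) + 303)*(-217) = ((71 - 10) + 303)*(-217) = (61 + 303)*(-217) = 364*(-217) = -78988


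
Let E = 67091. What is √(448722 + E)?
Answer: √515813 ≈ 718.20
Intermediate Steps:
√(448722 + E) = √(448722 + 67091) = √515813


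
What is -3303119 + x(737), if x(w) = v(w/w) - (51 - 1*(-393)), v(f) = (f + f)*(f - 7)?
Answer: -3303575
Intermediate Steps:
v(f) = 2*f*(-7 + f) (v(f) = (2*f)*(-7 + f) = 2*f*(-7 + f))
x(w) = -456 (x(w) = 2*(w/w)*(-7 + w/w) - (51 - 1*(-393)) = 2*1*(-7 + 1) - (51 + 393) = 2*1*(-6) - 1*444 = -12 - 444 = -456)
-3303119 + x(737) = -3303119 - 456 = -3303575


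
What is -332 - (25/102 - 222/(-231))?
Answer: -2617001/7854 ≈ -333.21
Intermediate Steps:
-332 - (25/102 - 222/(-231)) = -332 - (25*(1/102) - 222*(-1/231)) = -332 - (25/102 + 74/77) = -332 - 1*9473/7854 = -332 - 9473/7854 = -2617001/7854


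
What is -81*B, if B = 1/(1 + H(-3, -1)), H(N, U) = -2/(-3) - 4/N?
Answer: -27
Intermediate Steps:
H(N, U) = 2/3 - 4/N (H(N, U) = -2*(-1/3) - 4/N = 2/3 - 4/N)
B = 1/3 (B = 1/(1 + (2/3 - 4/(-3))) = 1/(1 + (2/3 - 4*(-1/3))) = 1/(1 + (2/3 + 4/3)) = 1/(1 + 2) = 1/3 ≈ 0.33333)
-81*B = -81*1/3 = -27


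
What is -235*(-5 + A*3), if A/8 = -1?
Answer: 6815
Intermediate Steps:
A = -8 (A = 8*(-1) = -8)
-235*(-5 + A*3) = -235*(-5 - 8*3) = -235*(-5 - 24) = -235*(-29) = 6815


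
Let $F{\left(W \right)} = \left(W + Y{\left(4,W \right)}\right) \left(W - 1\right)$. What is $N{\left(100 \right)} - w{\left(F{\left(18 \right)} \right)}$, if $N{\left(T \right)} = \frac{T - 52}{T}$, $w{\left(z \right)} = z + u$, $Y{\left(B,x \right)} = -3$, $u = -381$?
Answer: $\frac{3162}{25} \approx 126.48$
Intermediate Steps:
$F{\left(W \right)} = \left(-1 + W\right) \left(-3 + W\right)$ ($F{\left(W \right)} = \left(W - 3\right) \left(W - 1\right) = \left(-3 + W\right) \left(-1 + W\right) = \left(-1 + W\right) \left(-3 + W\right)$)
$w{\left(z \right)} = -381 + z$ ($w{\left(z \right)} = z - 381 = -381 + z$)
$N{\left(T \right)} = \frac{-52 + T}{T}$
$N{\left(100 \right)} - w{\left(F{\left(18 \right)} \right)} = \frac{-52 + 100}{100} - \left(-381 + \left(3 + 18^{2} - 72\right)\right) = \frac{1}{100} \cdot 48 - \left(-381 + \left(3 + 324 - 72\right)\right) = \frac{12}{25} - \left(-381 + 255\right) = \frac{12}{25} - -126 = \frac{12}{25} + 126 = \frac{3162}{25}$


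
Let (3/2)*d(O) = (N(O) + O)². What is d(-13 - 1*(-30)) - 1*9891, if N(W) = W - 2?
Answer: -27625/3 ≈ -9208.3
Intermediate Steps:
N(W) = -2 + W
d(O) = 2*(-2 + 2*O)²/3 (d(O) = 2*((-2 + O) + O)²/3 = 2*(-2 + 2*O)²/3)
d(-13 - 1*(-30)) - 1*9891 = 8*(-1 + (-13 - 1*(-30)))²/3 - 1*9891 = 8*(-1 + (-13 + 30))²/3 - 9891 = 8*(-1 + 17)²/3 - 9891 = (8/3)*16² - 9891 = (8/3)*256 - 9891 = 2048/3 - 9891 = -27625/3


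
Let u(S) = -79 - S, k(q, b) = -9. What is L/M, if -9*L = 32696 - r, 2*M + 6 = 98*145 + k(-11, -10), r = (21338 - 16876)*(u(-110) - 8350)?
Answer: -74304148/127755 ≈ -581.61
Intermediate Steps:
r = -37119378 (r = (21338 - 16876)*((-79 - 1*(-110)) - 8350) = 4462*((-79 + 110) - 8350) = 4462*(31 - 8350) = 4462*(-8319) = -37119378)
M = 14195/2 (M = -3 + (98*145 - 9)/2 = -3 + (14210 - 9)/2 = -3 + (1/2)*14201 = -3 + 14201/2 = 14195/2 ≈ 7097.5)
L = -37152074/9 (L = -(32696 - 1*(-37119378))/9 = -(32696 + 37119378)/9 = -1/9*37152074 = -37152074/9 ≈ -4.1280e+6)
L/M = -37152074/(9*14195/2) = -37152074/9*2/14195 = -74304148/127755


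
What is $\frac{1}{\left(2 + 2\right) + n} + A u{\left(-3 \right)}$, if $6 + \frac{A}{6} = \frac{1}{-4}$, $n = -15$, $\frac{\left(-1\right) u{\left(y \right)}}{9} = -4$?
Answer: $- \frac{14851}{11} \approx -1350.1$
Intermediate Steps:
$u{\left(y \right)} = 36$ ($u{\left(y \right)} = \left(-9\right) \left(-4\right) = 36$)
$A = - \frac{75}{2}$ ($A = -36 + \frac{6}{-4} = -36 + 6 \left(- \frac{1}{4}\right) = -36 - \frac{3}{2} = - \frac{75}{2} \approx -37.5$)
$\frac{1}{\left(2 + 2\right) + n} + A u{\left(-3 \right)} = \frac{1}{\left(2 + 2\right) - 15} - 1350 = \frac{1}{4 - 15} - 1350 = \frac{1}{-11} - 1350 = - \frac{1}{11} - 1350 = - \frac{14851}{11}$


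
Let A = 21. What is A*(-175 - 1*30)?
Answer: -4305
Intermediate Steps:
A*(-175 - 1*30) = 21*(-175 - 1*30) = 21*(-175 - 30) = 21*(-205) = -4305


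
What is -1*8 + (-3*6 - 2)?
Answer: -28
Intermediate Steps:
-1*8 + (-3*6 - 2) = -8 + (-18 - 2) = -8 - 20 = -28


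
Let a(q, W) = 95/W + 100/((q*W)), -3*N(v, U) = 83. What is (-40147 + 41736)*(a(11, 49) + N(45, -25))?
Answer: -9375554/231 ≈ -40587.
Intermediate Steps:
N(v, U) = -83/3 (N(v, U) = -⅓*83 = -83/3)
a(q, W) = 95/W + 100/(W*q) (a(q, W) = 95/W + 100/((W*q)) = 95/W + 100*(1/(W*q)) = 95/W + 100/(W*q))
(-40147 + 41736)*(a(11, 49) + N(45, -25)) = (-40147 + 41736)*(5*(20 + 19*11)/(49*11) - 83/3) = 1589*(5*(1/49)*(1/11)*(20 + 209) - 83/3) = 1589*(5*(1/49)*(1/11)*229 - 83/3) = 1589*(1145/539 - 83/3) = 1589*(-41302/1617) = -9375554/231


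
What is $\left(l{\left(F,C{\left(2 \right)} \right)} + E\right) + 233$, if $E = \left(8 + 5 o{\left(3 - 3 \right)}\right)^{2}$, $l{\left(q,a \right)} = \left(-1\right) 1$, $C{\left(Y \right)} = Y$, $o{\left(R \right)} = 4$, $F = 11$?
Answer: $1016$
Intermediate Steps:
$l{\left(q,a \right)} = -1$
$E = 784$ ($E = \left(8 + 5 \cdot 4\right)^{2} = \left(8 + 20\right)^{2} = 28^{2} = 784$)
$\left(l{\left(F,C{\left(2 \right)} \right)} + E\right) + 233 = \left(-1 + 784\right) + 233 = 783 + 233 = 1016$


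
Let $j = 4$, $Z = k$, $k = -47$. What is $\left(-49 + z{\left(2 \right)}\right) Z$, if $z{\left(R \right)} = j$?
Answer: $2115$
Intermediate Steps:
$Z = -47$
$z{\left(R \right)} = 4$
$\left(-49 + z{\left(2 \right)}\right) Z = \left(-49 + 4\right) \left(-47\right) = \left(-45\right) \left(-47\right) = 2115$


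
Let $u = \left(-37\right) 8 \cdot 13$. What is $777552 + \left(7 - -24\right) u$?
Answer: $658264$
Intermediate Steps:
$u = -3848$ ($u = \left(-296\right) 13 = -3848$)
$777552 + \left(7 - -24\right) u = 777552 + \left(7 - -24\right) \left(-3848\right) = 777552 + \left(7 + 24\right) \left(-3848\right) = 777552 + 31 \left(-3848\right) = 777552 - 119288 = 658264$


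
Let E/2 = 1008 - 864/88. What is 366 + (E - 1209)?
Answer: 12687/11 ≈ 1153.4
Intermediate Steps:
E = 21960/11 (E = 2*(1008 - 864/88) = 2*(1008 - 864*1/88) = 2*(1008 - 108/11) = 2*(10980/11) = 21960/11 ≈ 1996.4)
366 + (E - 1209) = 366 + (21960/11 - 1209) = 366 + 8661/11 = 12687/11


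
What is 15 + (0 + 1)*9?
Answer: 24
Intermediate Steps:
15 + (0 + 1)*9 = 15 + 1*9 = 15 + 9 = 24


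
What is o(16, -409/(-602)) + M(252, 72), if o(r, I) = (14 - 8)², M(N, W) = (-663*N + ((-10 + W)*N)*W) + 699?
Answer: 958587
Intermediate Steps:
M(N, W) = 699 - 663*N + N*W*(-10 + W) (M(N, W) = (-663*N + (N*(-10 + W))*W) + 699 = (-663*N + N*W*(-10 + W)) + 699 = 699 - 663*N + N*W*(-10 + W))
o(r, I) = 36 (o(r, I) = 6² = 36)
o(16, -409/(-602)) + M(252, 72) = 36 + (699 - 663*252 + 252*72² - 10*252*72) = 36 + (699 - 167076 + 252*5184 - 181440) = 36 + (699 - 167076 + 1306368 - 181440) = 36 + 958551 = 958587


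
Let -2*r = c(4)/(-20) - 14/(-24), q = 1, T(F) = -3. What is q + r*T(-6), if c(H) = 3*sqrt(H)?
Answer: 57/40 ≈ 1.4250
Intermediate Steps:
r = -17/120 (r = -((3*sqrt(4))/(-20) - 14/(-24))/2 = -((3*2)*(-1/20) - 14*(-1/24))/2 = -(6*(-1/20) + 7/12)/2 = -(-3/10 + 7/12)/2 = -1/2*17/60 = -17/120 ≈ -0.14167)
q + r*T(-6) = 1 - 17/120*(-3) = 1 + 17/40 = 57/40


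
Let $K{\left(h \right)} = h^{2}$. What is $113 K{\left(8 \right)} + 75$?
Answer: $7307$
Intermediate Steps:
$113 K{\left(8 \right)} + 75 = 113 \cdot 8^{2} + 75 = 113 \cdot 64 + 75 = 7232 + 75 = 7307$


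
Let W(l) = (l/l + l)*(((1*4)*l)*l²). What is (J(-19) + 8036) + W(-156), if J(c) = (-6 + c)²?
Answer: 2353786581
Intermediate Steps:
W(l) = 4*l³*(1 + l) (W(l) = (1 + l)*((4*l)*l²) = (1 + l)*(4*l³) = 4*l³*(1 + l))
(J(-19) + 8036) + W(-156) = ((-6 - 19)² + 8036) + 4*(-156)³*(1 - 156) = ((-25)² + 8036) + 4*(-3796416)*(-155) = (625 + 8036) + 2353777920 = 8661 + 2353777920 = 2353786581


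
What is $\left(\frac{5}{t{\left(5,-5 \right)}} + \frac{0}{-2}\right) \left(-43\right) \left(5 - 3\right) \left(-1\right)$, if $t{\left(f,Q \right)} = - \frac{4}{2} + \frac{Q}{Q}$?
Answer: $-430$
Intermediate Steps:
$t{\left(f,Q \right)} = -1$ ($t{\left(f,Q \right)} = \left(-4\right) \frac{1}{2} + 1 = -2 + 1 = -1$)
$\left(\frac{5}{t{\left(5,-5 \right)}} + \frac{0}{-2}\right) \left(-43\right) \left(5 - 3\right) \left(-1\right) = \left(\frac{5}{-1} + \frac{0}{-2}\right) \left(-43\right) \left(5 - 3\right) \left(-1\right) = \left(5 \left(-1\right) + 0 \left(- \frac{1}{2}\right)\right) \left(-43\right) 2 \left(-1\right) = \left(-5 + 0\right) \left(-43\right) \left(-2\right) = \left(-5\right) \left(-43\right) \left(-2\right) = 215 \left(-2\right) = -430$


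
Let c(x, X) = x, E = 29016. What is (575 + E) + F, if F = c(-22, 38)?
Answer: 29569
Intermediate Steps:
F = -22
(575 + E) + F = (575 + 29016) - 22 = 29591 - 22 = 29569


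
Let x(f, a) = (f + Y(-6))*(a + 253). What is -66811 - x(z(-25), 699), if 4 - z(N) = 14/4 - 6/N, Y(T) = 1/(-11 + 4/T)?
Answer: -1674423/25 ≈ -66977.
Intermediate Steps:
z(N) = ½ + 6/N (z(N) = 4 - (14/4 - 6/N) = 4 - (14*(¼) - 6/N) = 4 - (7/2 - 6/N) = 4 + (-7/2 + 6/N) = ½ + 6/N)
x(f, a) = (253 + a)*(-3/35 + f) (x(f, a) = (f - 1*(-6)/(-4 + 11*(-6)))*(a + 253) = (f - 1*(-6)/(-4 - 66))*(253 + a) = (f - 1*(-6)/(-70))*(253 + a) = (f - 1*(-6)*(-1/70))*(253 + a) = (f - 3/35)*(253 + a) = (-3/35 + f)*(253 + a) = (253 + a)*(-3/35 + f))
-66811 - x(z(-25), 699) = -66811 - (-759/35 + 253*((½)*(12 - 25)/(-25)) - 3/35*699 + 699*((½)*(12 - 25)/(-25))) = -66811 - (-759/35 + 253*((½)*(-1/25)*(-13)) - 2097/35 + 699*((½)*(-1/25)*(-13))) = -66811 - (-759/35 + 253*(13/50) - 2097/35 + 699*(13/50)) = -66811 - (-759/35 + 3289/50 - 2097/35 + 9087/50) = -66811 - 1*4148/25 = -66811 - 4148/25 = -1674423/25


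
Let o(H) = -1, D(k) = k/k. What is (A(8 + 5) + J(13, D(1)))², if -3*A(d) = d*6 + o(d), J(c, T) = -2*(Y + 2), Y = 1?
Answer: 9025/9 ≈ 1002.8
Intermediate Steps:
D(k) = 1
J(c, T) = -6 (J(c, T) = -2*(1 + 2) = -2*3 = -6)
A(d) = ⅓ - 2*d (A(d) = -(d*6 - 1)/3 = -(6*d - 1)/3 = -(-1 + 6*d)/3 = ⅓ - 2*d)
(A(8 + 5) + J(13, D(1)))² = ((⅓ - 2*(8 + 5)) - 6)² = ((⅓ - 2*13) - 6)² = ((⅓ - 26) - 6)² = (-77/3 - 6)² = (-95/3)² = 9025/9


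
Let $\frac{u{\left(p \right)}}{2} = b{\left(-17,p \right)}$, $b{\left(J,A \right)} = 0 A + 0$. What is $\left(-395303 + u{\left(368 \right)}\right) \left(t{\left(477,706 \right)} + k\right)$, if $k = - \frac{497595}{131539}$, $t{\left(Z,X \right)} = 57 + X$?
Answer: $- \frac{39477591088586}{131539} \approx -3.0012 \cdot 10^{8}$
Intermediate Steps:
$b{\left(J,A \right)} = 0$ ($b{\left(J,A \right)} = 0 + 0 = 0$)
$u{\left(p \right)} = 0$ ($u{\left(p \right)} = 2 \cdot 0 = 0$)
$k = - \frac{497595}{131539}$ ($k = \left(-497595\right) \frac{1}{131539} = - \frac{497595}{131539} \approx -3.7829$)
$\left(-395303 + u{\left(368 \right)}\right) \left(t{\left(477,706 \right)} + k\right) = \left(-395303 + 0\right) \left(\left(57 + 706\right) - \frac{497595}{131539}\right) = - 395303 \left(763 - \frac{497595}{131539}\right) = \left(-395303\right) \frac{99866662}{131539} = - \frac{39477591088586}{131539}$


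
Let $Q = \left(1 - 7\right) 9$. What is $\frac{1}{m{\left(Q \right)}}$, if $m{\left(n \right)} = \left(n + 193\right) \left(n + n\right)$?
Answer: $- \frac{1}{15012} \approx -6.6613 \cdot 10^{-5}$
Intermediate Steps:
$Q = -54$ ($Q = \left(-6\right) 9 = -54$)
$m{\left(n \right)} = 2 n \left(193 + n\right)$ ($m{\left(n \right)} = \left(193 + n\right) 2 n = 2 n \left(193 + n\right)$)
$\frac{1}{m{\left(Q \right)}} = \frac{1}{2 \left(-54\right) \left(193 - 54\right)} = \frac{1}{2 \left(-54\right) 139} = \frac{1}{-15012} = - \frac{1}{15012}$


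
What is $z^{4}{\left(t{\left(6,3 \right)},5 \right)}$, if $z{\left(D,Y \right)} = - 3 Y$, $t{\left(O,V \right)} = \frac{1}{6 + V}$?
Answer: $50625$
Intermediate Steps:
$z^{4}{\left(t{\left(6,3 \right)},5 \right)} = \left(\left(-3\right) 5\right)^{4} = \left(-15\right)^{4} = 50625$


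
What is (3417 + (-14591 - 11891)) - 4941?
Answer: -28006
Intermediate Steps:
(3417 + (-14591 - 11891)) - 4941 = (3417 - 26482) - 4941 = -23065 - 4941 = -28006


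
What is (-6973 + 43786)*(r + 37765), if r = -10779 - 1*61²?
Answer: 856454445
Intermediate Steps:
r = -14500 (r = -10779 - 1*3721 = -10779 - 3721 = -14500)
(-6973 + 43786)*(r + 37765) = (-6973 + 43786)*(-14500 + 37765) = 36813*23265 = 856454445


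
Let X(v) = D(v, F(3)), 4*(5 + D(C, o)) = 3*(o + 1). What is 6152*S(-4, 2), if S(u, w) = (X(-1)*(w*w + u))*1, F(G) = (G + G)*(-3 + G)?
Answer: 0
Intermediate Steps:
F(G) = 2*G*(-3 + G) (F(G) = (2*G)*(-3 + G) = 2*G*(-3 + G))
D(C, o) = -17/4 + 3*o/4 (D(C, o) = -5 + (3*(o + 1))/4 = -5 + (3*(1 + o))/4 = -5 + (3 + 3*o)/4 = -5 + (3/4 + 3*o/4) = -17/4 + 3*o/4)
X(v) = -17/4 (X(v) = -17/4 + 3*(2*3*(-3 + 3))/4 = -17/4 + 3*(2*3*0)/4 = -17/4 + (3/4)*0 = -17/4 + 0 = -17/4)
S(u, w) = -17*u/4 - 17*w**2/4 (S(u, w) = -17*(w*w + u)/4*1 = -17*(w**2 + u)/4*1 = -17*(u + w**2)/4*1 = (-17*u/4 - 17*w**2/4)*1 = -17*u/4 - 17*w**2/4)
6152*S(-4, 2) = 6152*(-17/4*(-4) - 17/4*2**2) = 6152*(17 - 17/4*4) = 6152*(17 - 17) = 6152*0 = 0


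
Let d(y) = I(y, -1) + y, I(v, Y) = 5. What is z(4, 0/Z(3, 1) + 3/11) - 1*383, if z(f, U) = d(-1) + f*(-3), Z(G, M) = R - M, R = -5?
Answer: -391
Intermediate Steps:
d(y) = 5 + y
Z(G, M) = -5 - M
z(f, U) = 4 - 3*f (z(f, U) = (5 - 1) + f*(-3) = 4 - 3*f)
z(4, 0/Z(3, 1) + 3/11) - 1*383 = (4 - 3*4) - 1*383 = (4 - 12) - 383 = -8 - 383 = -391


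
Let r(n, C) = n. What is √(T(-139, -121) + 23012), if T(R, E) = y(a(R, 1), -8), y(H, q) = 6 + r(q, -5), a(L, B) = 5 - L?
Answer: √23010 ≈ 151.69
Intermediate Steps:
y(H, q) = 6 + q
T(R, E) = -2 (T(R, E) = 6 - 8 = -2)
√(T(-139, -121) + 23012) = √(-2 + 23012) = √23010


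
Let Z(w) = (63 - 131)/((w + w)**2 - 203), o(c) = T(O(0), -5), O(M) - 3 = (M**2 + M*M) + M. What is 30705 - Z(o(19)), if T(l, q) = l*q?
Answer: 1258909/41 ≈ 30705.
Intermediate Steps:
O(M) = 3 + M + 2*M**2 (O(M) = 3 + ((M**2 + M*M) + M) = 3 + ((M**2 + M**2) + M) = 3 + (2*M**2 + M) = 3 + (M + 2*M**2) = 3 + M + 2*M**2)
o(c) = -15 (o(c) = (3 + 0 + 2*0**2)*(-5) = (3 + 0 + 2*0)*(-5) = (3 + 0 + 0)*(-5) = 3*(-5) = -15)
Z(w) = -68/(-203 + 4*w**2) (Z(w) = -68/((2*w)**2 - 203) = -68/(4*w**2 - 203) = -68/(-203 + 4*w**2))
30705 - Z(o(19)) = 30705 - (-68)/(-203 + 4*(-15)**2) = 30705 - (-68)/(-203 + 4*225) = 30705 - (-68)/(-203 + 900) = 30705 - (-68)/697 = 30705 - 1*(-4/41) = 30705 + 4/41 = 1258909/41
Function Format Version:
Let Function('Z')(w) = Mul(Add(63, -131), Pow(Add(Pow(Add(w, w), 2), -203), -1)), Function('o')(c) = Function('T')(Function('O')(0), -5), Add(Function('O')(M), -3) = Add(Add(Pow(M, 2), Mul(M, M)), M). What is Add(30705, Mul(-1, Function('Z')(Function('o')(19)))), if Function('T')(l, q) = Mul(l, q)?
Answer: Rational(1258909, 41) ≈ 30705.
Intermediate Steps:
Function('O')(M) = Add(3, M, Mul(2, Pow(M, 2))) (Function('O')(M) = Add(3, Add(Add(Pow(M, 2), Mul(M, M)), M)) = Add(3, Add(Add(Pow(M, 2), Pow(M, 2)), M)) = Add(3, Add(Mul(2, Pow(M, 2)), M)) = Add(3, Add(M, Mul(2, Pow(M, 2)))) = Add(3, M, Mul(2, Pow(M, 2))))
Function('o')(c) = -15 (Function('o')(c) = Mul(Add(3, 0, Mul(2, Pow(0, 2))), -5) = Mul(Add(3, 0, Mul(2, 0)), -5) = Mul(Add(3, 0, 0), -5) = Mul(3, -5) = -15)
Function('Z')(w) = Mul(-68, Pow(Add(-203, Mul(4, Pow(w, 2))), -1)) (Function('Z')(w) = Mul(-68, Pow(Add(Pow(Mul(2, w), 2), -203), -1)) = Mul(-68, Pow(Add(Mul(4, Pow(w, 2)), -203), -1)) = Mul(-68, Pow(Add(-203, Mul(4, Pow(w, 2))), -1)))
Add(30705, Mul(-1, Function('Z')(Function('o')(19)))) = Add(30705, Mul(-1, Mul(-68, Pow(Add(-203, Mul(4, Pow(-15, 2))), -1)))) = Add(30705, Mul(-1, Mul(-68, Pow(Add(-203, Mul(4, 225)), -1)))) = Add(30705, Mul(-1, Mul(-68, Pow(Add(-203, 900), -1)))) = Add(30705, Mul(-1, Mul(-68, Pow(697, -1)))) = Add(30705, Mul(-1, Mul(-68, Rational(1, 697)))) = Add(30705, Mul(-1, Rational(-4, 41))) = Add(30705, Rational(4, 41)) = Rational(1258909, 41)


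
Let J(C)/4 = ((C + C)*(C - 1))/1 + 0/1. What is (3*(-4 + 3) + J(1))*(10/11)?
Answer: -30/11 ≈ -2.7273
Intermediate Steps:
J(C) = 8*C*(-1 + C) (J(C) = 4*(((C + C)*(C - 1))/1 + 0/1) = 4*(((2*C)*(-1 + C))*1 + 0*1) = 4*((2*C*(-1 + C))*1 + 0) = 4*(2*C*(-1 + C) + 0) = 4*(2*C*(-1 + C)) = 8*C*(-1 + C))
(3*(-4 + 3) + J(1))*(10/11) = (3*(-4 + 3) + 8*1*(-1 + 1))*(10/11) = (3*(-1) + 8*1*0)*(10*(1/11)) = (-3 + 0)*(10/11) = -3*10/11 = -30/11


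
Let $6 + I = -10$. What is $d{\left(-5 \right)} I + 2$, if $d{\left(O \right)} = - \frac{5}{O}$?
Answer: $-14$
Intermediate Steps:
$I = -16$ ($I = -6 - 10 = -16$)
$d{\left(-5 \right)} I + 2 = - \frac{5}{-5} \left(-16\right) + 2 = \left(-5\right) \left(- \frac{1}{5}\right) \left(-16\right) + 2 = 1 \left(-16\right) + 2 = -16 + 2 = -14$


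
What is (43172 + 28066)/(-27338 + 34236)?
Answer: 35619/3449 ≈ 10.327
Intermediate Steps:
(43172 + 28066)/(-27338 + 34236) = 71238/6898 = 71238*(1/6898) = 35619/3449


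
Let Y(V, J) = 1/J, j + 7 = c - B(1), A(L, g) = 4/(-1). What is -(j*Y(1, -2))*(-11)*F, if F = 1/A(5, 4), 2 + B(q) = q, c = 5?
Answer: -11/8 ≈ -1.3750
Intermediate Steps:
B(q) = -2 + q
A(L, g) = -4 (A(L, g) = 4*(-1) = -4)
j = -1 (j = -7 + (5 - (-2 + 1)) = -7 + (5 - 1*(-1)) = -7 + (5 + 1) = -7 + 6 = -1)
F = -¼ (F = 1/(-4) = -¼ ≈ -0.25000)
-(j*Y(1, -2))*(-11)*F = --1/(-2)*(-11)*(-1)/4 = --1*(-½)*(-11)*(-1)/4 = -(½)*(-11)*(-1)/4 = -(-11)*(-1)/(2*4) = -1*11/8 = -11/8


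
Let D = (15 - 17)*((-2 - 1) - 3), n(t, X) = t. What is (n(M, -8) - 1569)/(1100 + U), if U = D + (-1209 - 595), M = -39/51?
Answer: 13343/5882 ≈ 2.2684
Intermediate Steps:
M = -13/17 (M = -39*1/51 = -13/17 ≈ -0.76471)
D = 12 (D = -2*(-3 - 3) = -2*(-6) = 12)
U = -1792 (U = 12 + (-1209 - 595) = 12 - 1804 = -1792)
(n(M, -8) - 1569)/(1100 + U) = (-13/17 - 1569)/(1100 - 1792) = -26686/17/(-692) = -26686/17*(-1/692) = 13343/5882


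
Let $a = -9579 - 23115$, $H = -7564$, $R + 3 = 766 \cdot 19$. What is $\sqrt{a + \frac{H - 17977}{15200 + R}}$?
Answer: $\frac{i \sqrt{28938938570985}}{29751} \approx 180.82 i$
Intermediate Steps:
$R = 14551$ ($R = -3 + 766 \cdot 19 = -3 + 14554 = 14551$)
$a = -32694$ ($a = -9579 - 23115 = -32694$)
$\sqrt{a + \frac{H - 17977}{15200 + R}} = \sqrt{-32694 + \frac{-7564 - 17977}{15200 + 14551}} = \sqrt{-32694 - \frac{25541}{29751}} = \sqrt{- \frac{972704735}{29751}} = \frac{i \sqrt{28938938570985}}{29751}$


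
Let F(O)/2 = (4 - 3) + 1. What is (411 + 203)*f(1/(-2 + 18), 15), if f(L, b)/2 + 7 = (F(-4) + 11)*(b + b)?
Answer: 544004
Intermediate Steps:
F(O) = 4 (F(O) = 2*((4 - 3) + 1) = 2*(1 + 1) = 2*2 = 4)
f(L, b) = -14 + 60*b (f(L, b) = -14 + 2*((4 + 11)*(b + b)) = -14 + 2*(15*(2*b)) = -14 + 2*(30*b) = -14 + 60*b)
(411 + 203)*f(1/(-2 + 18), 15) = (411 + 203)*(-14 + 60*15) = 614*(-14 + 900) = 614*886 = 544004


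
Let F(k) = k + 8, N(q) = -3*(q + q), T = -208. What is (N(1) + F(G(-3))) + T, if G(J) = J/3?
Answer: -207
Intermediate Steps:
N(q) = -6*q
G(J) = J/3 (G(J) = J*(⅓) = J/3)
F(k) = 8 + k
(N(1) + F(G(-3))) + T = (-6*1 + (8 + (⅓)*(-3))) - 208 = (-6 + (8 - 1)) - 208 = (-6 + 7) - 208 = 1 - 208 = -207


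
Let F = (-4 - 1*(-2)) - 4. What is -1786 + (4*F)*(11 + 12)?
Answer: -2338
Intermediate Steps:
F = -6 (F = (-4 + 2) - 4 = -2 - 4 = -6)
-1786 + (4*F)*(11 + 12) = -1786 + (4*(-6))*(11 + 12) = -1786 - 24*23 = -1786 - 552 = -2338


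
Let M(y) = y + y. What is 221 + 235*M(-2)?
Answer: -719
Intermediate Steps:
M(y) = 2*y
221 + 235*M(-2) = 221 + 235*(2*(-2)) = 221 + 235*(-4) = 221 - 940 = -719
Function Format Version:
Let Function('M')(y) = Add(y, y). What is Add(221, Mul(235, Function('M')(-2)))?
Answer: -719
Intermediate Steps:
Function('M')(y) = Mul(2, y)
Add(221, Mul(235, Function('M')(-2))) = Add(221, Mul(235, Mul(2, -2))) = Add(221, Mul(235, -4)) = Add(221, -940) = -719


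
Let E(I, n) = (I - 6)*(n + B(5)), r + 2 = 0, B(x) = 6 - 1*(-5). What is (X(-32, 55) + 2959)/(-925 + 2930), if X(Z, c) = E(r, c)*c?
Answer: -26081/2005 ≈ -13.008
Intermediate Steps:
B(x) = 11 (B(x) = 6 + 5 = 11)
r = -2 (r = -2 + 0 = -2)
E(I, n) = (-6 + I)*(11 + n) (E(I, n) = (I - 6)*(n + 11) = (-6 + I)*(11 + n))
X(Z, c) = c*(-88 - 8*c) (X(Z, c) = (-66 - 6*c + 11*(-2) - 2*c)*c = (-66 - 6*c - 22 - 2*c)*c = (-88 - 8*c)*c = c*(-88 - 8*c))
(X(-32, 55) + 2959)/(-925 + 2930) = (-8*55*(11 + 55) + 2959)/(-925 + 2930) = (-8*55*66 + 2959)/2005 = (-29040 + 2959)*(1/2005) = -26081*1/2005 = -26081/2005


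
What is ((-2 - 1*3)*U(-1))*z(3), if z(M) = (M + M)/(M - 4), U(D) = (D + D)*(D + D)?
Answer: 120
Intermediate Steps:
U(D) = 4*D**2 (U(D) = (2*D)*(2*D) = 4*D**2)
z(M) = 2*M/(-4 + M) (z(M) = (2*M)/(-4 + M) = 2*M/(-4 + M))
((-2 - 1*3)*U(-1))*z(3) = ((-2 - 1*3)*(4*(-1)**2))*(2*3/(-4 + 3)) = ((-2 - 3)*(4*1))*(2*3/(-1)) = (-5*4)*(2*3*(-1)) = -20*(-6) = 120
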